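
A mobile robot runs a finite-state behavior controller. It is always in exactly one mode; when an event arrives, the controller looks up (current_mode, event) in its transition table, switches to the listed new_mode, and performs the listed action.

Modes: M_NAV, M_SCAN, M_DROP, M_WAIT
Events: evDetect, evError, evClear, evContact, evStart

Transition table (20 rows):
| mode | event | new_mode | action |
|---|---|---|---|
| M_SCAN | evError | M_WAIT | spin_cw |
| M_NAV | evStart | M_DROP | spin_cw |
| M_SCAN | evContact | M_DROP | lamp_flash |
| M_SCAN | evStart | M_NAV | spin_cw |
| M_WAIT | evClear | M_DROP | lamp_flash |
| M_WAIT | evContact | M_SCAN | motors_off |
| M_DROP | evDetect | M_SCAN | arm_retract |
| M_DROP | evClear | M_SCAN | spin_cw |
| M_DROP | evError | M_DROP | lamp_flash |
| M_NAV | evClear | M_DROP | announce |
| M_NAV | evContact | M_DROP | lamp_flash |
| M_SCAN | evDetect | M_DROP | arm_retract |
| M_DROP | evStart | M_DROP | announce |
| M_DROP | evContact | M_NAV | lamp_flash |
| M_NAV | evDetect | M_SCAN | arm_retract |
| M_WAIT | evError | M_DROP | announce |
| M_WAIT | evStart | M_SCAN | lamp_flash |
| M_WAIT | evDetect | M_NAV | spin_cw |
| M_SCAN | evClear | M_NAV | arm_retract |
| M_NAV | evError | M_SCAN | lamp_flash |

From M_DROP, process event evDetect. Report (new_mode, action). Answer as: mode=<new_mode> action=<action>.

mode=M_SCAN action=arm_retract

current mode = M_DROP; filter table to that mode:
  (M_DROP, evDetect) → (M_SCAN, arm_retract)  ← event matches
  (M_DROP, evClear) → (M_SCAN, spin_cw)
  (M_DROP, evError) → (M_DROP, lamp_flash)
  (M_DROP, evStart) → (M_DROP, announce)
  (M_DROP, evContact) → (M_NAV, lamp_flash)
event = evDetect selects (M_SCAN, arm_retract)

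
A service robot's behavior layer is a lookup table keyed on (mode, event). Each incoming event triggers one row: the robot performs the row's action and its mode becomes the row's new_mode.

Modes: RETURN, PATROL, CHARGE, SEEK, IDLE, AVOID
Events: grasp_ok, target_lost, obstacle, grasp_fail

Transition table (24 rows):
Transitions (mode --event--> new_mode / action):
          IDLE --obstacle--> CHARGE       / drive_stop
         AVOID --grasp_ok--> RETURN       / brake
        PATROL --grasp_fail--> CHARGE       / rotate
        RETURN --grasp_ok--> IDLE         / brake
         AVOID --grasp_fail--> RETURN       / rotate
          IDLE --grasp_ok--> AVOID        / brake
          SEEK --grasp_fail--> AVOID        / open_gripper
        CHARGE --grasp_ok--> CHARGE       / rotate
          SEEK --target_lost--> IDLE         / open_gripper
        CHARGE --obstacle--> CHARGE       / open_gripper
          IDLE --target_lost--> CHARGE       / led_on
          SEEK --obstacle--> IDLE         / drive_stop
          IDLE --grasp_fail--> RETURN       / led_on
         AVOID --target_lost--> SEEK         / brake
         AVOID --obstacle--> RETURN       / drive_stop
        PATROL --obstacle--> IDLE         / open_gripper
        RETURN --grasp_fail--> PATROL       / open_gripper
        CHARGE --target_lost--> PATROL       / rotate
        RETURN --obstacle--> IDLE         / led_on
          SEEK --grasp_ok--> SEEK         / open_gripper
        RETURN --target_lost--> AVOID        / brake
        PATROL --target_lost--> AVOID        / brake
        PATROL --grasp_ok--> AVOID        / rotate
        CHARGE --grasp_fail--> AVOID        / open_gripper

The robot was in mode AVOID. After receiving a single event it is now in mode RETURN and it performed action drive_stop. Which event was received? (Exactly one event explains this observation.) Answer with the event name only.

try grasp_ok: (AVOID, grasp_ok) → (RETURN, brake)
try target_lost: (AVOID, target_lost) → (SEEK, brake)
try obstacle: (AVOID, obstacle) → (RETURN, drive_stop)  ← matches
try grasp_fail: (AVOID, grasp_fail) → (RETURN, rotate)

obstacle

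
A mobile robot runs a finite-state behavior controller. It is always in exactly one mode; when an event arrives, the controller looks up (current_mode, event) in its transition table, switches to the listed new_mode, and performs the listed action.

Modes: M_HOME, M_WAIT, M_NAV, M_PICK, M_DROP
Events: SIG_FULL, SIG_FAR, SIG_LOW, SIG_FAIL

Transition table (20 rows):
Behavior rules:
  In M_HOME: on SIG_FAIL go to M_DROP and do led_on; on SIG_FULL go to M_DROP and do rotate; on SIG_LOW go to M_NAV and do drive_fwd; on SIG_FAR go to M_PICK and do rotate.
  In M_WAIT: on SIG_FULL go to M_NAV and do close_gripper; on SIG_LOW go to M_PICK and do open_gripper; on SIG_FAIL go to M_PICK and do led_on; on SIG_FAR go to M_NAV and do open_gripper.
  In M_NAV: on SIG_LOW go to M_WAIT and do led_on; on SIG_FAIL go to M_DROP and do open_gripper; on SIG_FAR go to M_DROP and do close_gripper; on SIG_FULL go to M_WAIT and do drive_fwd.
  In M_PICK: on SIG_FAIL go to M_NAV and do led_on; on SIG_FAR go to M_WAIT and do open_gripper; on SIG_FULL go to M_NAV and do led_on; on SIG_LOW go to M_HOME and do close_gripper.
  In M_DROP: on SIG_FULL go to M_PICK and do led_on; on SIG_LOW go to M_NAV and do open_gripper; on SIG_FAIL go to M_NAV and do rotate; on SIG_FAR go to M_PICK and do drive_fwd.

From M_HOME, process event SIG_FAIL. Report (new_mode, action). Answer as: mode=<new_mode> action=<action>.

current mode = M_HOME; filter table to that mode:
  (M_HOME, SIG_FAIL) → (M_DROP, led_on)  ← event matches
  (M_HOME, SIG_FULL) → (M_DROP, rotate)
  (M_HOME, SIG_LOW) → (M_NAV, drive_fwd)
  (M_HOME, SIG_FAR) → (M_PICK, rotate)
event = SIG_FAIL selects (M_DROP, led_on)

mode=M_DROP action=led_on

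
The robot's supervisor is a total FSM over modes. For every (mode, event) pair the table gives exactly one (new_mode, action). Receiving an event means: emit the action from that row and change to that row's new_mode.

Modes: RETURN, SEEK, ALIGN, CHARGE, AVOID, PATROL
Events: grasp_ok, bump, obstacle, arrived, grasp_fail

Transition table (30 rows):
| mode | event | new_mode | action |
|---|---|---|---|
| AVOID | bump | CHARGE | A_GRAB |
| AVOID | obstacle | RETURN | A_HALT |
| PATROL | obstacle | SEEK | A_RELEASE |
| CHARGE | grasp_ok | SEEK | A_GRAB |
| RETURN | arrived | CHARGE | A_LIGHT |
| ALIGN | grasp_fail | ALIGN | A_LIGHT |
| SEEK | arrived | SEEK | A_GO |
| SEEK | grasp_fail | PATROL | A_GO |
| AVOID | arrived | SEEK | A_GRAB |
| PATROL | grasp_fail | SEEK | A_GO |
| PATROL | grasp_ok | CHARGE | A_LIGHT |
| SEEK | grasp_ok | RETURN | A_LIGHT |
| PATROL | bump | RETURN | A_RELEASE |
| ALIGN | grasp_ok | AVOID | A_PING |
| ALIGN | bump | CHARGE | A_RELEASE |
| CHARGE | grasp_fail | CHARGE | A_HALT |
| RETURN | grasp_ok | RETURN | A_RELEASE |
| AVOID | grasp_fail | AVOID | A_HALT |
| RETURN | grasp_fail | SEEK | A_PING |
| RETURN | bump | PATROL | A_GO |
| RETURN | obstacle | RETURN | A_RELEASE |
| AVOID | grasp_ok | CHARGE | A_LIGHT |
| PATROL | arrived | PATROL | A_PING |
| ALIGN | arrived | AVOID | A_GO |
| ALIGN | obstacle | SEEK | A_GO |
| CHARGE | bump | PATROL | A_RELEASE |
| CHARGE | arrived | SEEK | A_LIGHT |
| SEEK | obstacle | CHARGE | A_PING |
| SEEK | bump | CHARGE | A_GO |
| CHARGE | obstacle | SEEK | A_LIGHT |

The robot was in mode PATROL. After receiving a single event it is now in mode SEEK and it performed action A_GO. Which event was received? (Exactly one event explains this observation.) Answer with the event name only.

try grasp_ok: (PATROL, grasp_ok) → (CHARGE, A_LIGHT)
try bump: (PATROL, bump) → (RETURN, A_RELEASE)
try obstacle: (PATROL, obstacle) → (SEEK, A_RELEASE)
try arrived: (PATROL, arrived) → (PATROL, A_PING)
try grasp_fail: (PATROL, grasp_fail) → (SEEK, A_GO)  ← matches

grasp_fail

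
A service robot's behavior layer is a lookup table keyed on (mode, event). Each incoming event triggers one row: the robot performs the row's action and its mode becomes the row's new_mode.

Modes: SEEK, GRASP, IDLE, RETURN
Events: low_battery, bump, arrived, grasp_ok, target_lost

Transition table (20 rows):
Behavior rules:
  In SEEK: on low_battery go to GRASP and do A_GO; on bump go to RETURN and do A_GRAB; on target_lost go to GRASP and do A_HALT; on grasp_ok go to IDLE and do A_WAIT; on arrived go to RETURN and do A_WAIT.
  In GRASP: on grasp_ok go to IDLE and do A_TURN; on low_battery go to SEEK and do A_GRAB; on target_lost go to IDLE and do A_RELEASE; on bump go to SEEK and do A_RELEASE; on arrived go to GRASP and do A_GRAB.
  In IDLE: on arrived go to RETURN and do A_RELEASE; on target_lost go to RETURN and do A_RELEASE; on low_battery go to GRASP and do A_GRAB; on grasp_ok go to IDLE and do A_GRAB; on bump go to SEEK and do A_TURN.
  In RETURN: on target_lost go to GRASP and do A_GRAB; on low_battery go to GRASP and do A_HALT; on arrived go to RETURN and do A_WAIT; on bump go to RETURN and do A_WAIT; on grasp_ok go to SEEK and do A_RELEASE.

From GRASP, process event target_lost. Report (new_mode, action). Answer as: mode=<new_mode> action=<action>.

current mode = GRASP; filter table to that mode:
  (GRASP, grasp_ok) → (IDLE, A_TURN)
  (GRASP, low_battery) → (SEEK, A_GRAB)
  (GRASP, target_lost) → (IDLE, A_RELEASE)  ← event matches
  (GRASP, bump) → (SEEK, A_RELEASE)
  (GRASP, arrived) → (GRASP, A_GRAB)
event = target_lost selects (IDLE, A_RELEASE)

mode=IDLE action=A_RELEASE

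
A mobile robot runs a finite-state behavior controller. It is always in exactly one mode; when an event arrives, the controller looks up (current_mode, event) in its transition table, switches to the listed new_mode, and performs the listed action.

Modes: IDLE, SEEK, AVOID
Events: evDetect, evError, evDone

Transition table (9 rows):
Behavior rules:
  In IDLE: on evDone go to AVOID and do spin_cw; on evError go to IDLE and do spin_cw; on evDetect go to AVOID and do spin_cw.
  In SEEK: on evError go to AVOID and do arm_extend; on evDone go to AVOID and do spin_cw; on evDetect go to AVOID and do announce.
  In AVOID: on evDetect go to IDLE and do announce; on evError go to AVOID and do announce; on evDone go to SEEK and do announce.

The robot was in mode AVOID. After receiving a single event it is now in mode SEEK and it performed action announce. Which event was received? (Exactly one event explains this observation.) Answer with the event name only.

evDone

try evDetect: (AVOID, evDetect) → (IDLE, announce)
try evError: (AVOID, evError) → (AVOID, announce)
try evDone: (AVOID, evDone) → (SEEK, announce)  ← matches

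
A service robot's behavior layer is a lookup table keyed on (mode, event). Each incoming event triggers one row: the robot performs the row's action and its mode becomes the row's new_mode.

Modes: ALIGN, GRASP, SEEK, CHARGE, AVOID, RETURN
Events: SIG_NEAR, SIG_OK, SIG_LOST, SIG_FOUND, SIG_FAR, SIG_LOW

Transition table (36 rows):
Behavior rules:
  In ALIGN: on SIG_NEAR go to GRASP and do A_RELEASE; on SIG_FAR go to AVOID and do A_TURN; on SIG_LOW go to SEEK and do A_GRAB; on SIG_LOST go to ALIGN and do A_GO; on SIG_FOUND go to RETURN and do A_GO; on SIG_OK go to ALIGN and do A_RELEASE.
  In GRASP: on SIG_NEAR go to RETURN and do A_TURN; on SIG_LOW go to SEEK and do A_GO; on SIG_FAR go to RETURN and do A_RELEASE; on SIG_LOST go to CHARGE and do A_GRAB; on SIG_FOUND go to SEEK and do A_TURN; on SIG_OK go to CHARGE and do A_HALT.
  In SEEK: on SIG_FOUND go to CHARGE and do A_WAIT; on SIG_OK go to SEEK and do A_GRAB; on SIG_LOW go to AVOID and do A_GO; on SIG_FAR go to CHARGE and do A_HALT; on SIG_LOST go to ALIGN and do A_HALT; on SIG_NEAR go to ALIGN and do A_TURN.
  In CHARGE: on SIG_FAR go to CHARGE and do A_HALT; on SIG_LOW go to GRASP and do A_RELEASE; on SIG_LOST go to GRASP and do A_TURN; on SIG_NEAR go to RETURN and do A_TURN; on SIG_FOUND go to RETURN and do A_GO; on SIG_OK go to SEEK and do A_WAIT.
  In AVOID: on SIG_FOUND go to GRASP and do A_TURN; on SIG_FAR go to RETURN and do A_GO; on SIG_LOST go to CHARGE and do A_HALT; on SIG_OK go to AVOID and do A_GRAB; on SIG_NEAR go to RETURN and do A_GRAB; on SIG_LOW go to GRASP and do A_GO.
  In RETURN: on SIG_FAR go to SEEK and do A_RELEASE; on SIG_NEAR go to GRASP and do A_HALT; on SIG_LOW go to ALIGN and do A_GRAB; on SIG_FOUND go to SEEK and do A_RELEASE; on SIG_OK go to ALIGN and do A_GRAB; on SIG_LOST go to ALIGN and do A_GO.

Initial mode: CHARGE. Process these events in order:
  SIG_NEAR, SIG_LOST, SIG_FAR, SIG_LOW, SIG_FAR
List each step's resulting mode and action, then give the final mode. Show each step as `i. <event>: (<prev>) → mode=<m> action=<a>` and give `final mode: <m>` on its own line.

final mode: RETURN

1. SIG_NEAR: (CHARGE) → mode=RETURN action=A_TURN
2. SIG_LOST: (RETURN) → mode=ALIGN action=A_GO
3. SIG_FAR: (ALIGN) → mode=AVOID action=A_TURN
4. SIG_LOW: (AVOID) → mode=GRASP action=A_GO
5. SIG_FAR: (GRASP) → mode=RETURN action=A_RELEASE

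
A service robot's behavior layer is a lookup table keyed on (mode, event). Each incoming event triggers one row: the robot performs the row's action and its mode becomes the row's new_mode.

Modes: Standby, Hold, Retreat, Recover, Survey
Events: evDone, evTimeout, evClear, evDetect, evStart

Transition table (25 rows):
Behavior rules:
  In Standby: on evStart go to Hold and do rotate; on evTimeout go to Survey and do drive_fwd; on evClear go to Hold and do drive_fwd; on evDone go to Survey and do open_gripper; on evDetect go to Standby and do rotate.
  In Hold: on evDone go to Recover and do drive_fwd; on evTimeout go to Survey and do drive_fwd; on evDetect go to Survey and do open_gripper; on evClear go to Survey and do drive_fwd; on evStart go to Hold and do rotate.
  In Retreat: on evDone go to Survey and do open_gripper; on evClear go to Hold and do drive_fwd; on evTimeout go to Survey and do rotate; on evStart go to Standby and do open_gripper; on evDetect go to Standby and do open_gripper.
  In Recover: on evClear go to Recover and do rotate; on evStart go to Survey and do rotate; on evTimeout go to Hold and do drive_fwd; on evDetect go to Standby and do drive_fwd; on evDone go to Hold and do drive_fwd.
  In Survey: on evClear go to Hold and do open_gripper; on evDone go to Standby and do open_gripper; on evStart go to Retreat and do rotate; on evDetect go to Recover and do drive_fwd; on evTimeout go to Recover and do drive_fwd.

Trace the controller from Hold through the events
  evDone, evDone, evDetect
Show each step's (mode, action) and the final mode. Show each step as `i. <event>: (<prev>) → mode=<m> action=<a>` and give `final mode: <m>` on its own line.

final mode: Survey

1. evDone: (Hold) → mode=Recover action=drive_fwd
2. evDone: (Recover) → mode=Hold action=drive_fwd
3. evDetect: (Hold) → mode=Survey action=open_gripper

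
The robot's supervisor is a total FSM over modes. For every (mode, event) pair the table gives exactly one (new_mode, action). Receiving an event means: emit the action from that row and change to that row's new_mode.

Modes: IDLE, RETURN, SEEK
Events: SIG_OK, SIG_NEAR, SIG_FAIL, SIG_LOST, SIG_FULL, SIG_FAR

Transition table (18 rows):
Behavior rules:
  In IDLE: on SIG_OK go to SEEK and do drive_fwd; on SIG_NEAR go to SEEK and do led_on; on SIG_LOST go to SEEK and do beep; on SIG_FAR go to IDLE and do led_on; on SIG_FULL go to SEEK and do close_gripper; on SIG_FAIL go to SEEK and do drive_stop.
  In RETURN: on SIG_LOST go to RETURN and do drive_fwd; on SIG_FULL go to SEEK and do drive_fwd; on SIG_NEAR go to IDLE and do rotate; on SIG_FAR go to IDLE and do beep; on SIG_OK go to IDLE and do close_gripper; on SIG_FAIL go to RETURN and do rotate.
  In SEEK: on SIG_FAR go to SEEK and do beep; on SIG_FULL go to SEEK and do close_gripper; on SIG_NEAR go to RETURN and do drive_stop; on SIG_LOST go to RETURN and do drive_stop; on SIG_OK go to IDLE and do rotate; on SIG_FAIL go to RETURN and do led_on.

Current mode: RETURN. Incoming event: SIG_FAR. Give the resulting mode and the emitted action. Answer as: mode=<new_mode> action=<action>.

mode=IDLE action=beep

current mode = RETURN; filter table to that mode:
  (RETURN, SIG_LOST) → (RETURN, drive_fwd)
  (RETURN, SIG_FULL) → (SEEK, drive_fwd)
  (RETURN, SIG_NEAR) → (IDLE, rotate)
  (RETURN, SIG_FAR) → (IDLE, beep)  ← event matches
  (RETURN, SIG_OK) → (IDLE, close_gripper)
  (RETURN, SIG_FAIL) → (RETURN, rotate)
event = SIG_FAR selects (IDLE, beep)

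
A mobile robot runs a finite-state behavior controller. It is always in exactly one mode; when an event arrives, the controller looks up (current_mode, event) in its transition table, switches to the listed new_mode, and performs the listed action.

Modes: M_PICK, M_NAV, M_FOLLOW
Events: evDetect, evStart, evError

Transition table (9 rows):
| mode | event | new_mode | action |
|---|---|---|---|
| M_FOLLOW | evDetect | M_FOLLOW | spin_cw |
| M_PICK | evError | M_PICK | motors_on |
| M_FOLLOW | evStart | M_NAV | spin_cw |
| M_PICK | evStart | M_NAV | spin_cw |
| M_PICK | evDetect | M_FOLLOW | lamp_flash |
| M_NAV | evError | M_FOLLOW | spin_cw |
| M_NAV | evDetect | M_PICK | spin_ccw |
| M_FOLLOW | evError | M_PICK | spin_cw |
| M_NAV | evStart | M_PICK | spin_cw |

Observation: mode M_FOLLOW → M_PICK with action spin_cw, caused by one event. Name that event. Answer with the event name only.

evError

try evDetect: (M_FOLLOW, evDetect) → (M_FOLLOW, spin_cw)
try evStart: (M_FOLLOW, evStart) → (M_NAV, spin_cw)
try evError: (M_FOLLOW, evError) → (M_PICK, spin_cw)  ← matches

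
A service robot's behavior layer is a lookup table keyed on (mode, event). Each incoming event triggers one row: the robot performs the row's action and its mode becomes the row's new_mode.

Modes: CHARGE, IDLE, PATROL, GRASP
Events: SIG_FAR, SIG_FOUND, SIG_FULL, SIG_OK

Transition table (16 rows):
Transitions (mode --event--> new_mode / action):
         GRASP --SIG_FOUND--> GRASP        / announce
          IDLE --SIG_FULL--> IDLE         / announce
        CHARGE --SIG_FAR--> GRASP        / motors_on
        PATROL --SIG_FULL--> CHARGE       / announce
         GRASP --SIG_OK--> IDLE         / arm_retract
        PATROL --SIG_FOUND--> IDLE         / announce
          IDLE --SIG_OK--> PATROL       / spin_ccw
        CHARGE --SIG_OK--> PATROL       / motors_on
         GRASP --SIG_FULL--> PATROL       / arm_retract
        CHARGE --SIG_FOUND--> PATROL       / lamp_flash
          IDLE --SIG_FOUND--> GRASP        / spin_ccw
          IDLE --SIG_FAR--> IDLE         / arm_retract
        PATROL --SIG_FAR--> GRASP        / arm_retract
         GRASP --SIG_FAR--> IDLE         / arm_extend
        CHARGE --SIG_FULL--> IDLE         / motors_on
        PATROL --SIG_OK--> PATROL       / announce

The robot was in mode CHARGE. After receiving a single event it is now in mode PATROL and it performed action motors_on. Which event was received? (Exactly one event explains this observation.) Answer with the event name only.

SIG_OK

try SIG_FAR: (CHARGE, SIG_FAR) → (GRASP, motors_on)
try SIG_FOUND: (CHARGE, SIG_FOUND) → (PATROL, lamp_flash)
try SIG_FULL: (CHARGE, SIG_FULL) → (IDLE, motors_on)
try SIG_OK: (CHARGE, SIG_OK) → (PATROL, motors_on)  ← matches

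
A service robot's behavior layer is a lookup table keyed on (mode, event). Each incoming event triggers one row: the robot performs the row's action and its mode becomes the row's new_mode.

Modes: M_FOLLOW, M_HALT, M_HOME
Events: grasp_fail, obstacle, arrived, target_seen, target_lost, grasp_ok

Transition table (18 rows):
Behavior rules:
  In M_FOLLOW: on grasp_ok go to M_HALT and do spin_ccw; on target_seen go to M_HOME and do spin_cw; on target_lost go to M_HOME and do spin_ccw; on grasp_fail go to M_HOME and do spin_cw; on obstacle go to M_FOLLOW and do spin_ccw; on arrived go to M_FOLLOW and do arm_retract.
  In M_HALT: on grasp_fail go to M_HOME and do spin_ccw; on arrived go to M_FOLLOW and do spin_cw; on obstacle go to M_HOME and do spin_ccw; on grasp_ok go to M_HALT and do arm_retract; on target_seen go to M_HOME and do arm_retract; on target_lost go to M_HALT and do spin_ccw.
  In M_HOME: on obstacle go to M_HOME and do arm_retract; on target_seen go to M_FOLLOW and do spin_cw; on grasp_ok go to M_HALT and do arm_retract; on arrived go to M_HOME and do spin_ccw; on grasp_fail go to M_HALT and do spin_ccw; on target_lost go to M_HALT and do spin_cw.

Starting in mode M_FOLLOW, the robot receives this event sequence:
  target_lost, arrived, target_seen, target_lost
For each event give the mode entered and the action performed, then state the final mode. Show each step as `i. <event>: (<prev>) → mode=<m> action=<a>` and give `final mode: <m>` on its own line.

final mode: M_HOME

1. target_lost: (M_FOLLOW) → mode=M_HOME action=spin_ccw
2. arrived: (M_HOME) → mode=M_HOME action=spin_ccw
3. target_seen: (M_HOME) → mode=M_FOLLOW action=spin_cw
4. target_lost: (M_FOLLOW) → mode=M_HOME action=spin_ccw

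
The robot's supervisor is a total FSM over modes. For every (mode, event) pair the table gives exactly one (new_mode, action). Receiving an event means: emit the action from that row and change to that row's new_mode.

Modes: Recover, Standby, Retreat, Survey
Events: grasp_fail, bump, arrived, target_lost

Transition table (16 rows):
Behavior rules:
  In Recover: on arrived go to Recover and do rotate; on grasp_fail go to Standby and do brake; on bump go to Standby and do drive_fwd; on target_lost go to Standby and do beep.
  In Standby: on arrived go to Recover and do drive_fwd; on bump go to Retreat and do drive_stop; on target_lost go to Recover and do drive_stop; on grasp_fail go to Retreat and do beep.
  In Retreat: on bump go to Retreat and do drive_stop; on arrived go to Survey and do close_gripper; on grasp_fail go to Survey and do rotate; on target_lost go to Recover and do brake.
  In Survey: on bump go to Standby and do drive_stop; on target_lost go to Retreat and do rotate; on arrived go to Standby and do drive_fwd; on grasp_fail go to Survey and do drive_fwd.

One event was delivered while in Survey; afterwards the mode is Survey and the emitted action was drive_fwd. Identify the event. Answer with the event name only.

grasp_fail

try grasp_fail: (Survey, grasp_fail) → (Survey, drive_fwd)  ← matches
try bump: (Survey, bump) → (Standby, drive_stop)
try arrived: (Survey, arrived) → (Standby, drive_fwd)
try target_lost: (Survey, target_lost) → (Retreat, rotate)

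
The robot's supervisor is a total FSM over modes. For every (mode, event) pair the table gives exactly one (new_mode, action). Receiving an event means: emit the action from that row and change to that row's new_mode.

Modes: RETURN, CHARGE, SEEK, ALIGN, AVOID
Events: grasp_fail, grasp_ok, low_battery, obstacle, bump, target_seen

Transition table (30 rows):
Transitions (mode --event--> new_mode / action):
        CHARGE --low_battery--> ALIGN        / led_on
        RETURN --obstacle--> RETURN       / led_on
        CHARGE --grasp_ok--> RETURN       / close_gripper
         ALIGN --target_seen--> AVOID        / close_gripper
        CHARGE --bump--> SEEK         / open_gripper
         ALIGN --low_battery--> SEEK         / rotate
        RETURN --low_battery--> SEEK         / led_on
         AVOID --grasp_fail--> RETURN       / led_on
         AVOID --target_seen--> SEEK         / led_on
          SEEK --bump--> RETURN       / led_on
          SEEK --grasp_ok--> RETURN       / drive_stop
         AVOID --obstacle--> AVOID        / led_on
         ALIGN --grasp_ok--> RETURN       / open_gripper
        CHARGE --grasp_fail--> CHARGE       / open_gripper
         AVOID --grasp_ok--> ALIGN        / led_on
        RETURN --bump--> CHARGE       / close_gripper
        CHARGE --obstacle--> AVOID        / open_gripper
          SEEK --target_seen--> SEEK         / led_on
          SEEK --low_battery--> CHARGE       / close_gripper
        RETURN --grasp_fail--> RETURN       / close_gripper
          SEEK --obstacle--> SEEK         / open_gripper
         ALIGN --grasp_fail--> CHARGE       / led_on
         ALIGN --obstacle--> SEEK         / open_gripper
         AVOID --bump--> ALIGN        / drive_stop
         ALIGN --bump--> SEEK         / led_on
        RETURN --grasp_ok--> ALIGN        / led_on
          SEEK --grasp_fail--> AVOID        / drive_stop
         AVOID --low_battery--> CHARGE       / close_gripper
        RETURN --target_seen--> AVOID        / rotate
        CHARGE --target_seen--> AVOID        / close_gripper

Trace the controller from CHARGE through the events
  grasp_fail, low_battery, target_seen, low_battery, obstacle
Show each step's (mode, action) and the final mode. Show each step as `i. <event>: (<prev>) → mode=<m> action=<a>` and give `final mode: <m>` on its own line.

final mode: AVOID

1. grasp_fail: (CHARGE) → mode=CHARGE action=open_gripper
2. low_battery: (CHARGE) → mode=ALIGN action=led_on
3. target_seen: (ALIGN) → mode=AVOID action=close_gripper
4. low_battery: (AVOID) → mode=CHARGE action=close_gripper
5. obstacle: (CHARGE) → mode=AVOID action=open_gripper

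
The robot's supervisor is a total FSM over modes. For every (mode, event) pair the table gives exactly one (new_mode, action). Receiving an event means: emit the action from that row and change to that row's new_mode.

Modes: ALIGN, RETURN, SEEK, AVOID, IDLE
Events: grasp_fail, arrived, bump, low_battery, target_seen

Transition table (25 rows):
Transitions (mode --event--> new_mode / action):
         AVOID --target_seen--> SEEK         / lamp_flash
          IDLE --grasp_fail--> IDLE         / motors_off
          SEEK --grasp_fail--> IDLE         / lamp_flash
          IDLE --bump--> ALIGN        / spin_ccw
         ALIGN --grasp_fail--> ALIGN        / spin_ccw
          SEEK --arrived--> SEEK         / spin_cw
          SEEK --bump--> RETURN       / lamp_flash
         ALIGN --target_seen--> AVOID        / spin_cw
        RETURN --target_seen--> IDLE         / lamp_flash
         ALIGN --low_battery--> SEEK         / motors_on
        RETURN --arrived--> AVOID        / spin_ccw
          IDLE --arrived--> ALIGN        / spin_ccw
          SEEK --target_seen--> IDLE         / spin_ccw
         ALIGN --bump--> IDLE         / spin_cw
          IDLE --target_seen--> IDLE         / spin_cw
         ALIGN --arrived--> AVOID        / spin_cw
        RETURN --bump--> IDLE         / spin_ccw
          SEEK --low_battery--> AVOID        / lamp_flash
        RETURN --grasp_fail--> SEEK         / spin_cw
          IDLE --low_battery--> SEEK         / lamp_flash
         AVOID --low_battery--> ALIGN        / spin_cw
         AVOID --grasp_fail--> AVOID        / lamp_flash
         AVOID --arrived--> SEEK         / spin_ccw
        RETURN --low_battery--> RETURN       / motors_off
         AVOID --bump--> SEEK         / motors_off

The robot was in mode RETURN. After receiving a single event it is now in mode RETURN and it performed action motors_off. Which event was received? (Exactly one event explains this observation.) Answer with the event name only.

low_battery

try grasp_fail: (RETURN, grasp_fail) → (SEEK, spin_cw)
try arrived: (RETURN, arrived) → (AVOID, spin_ccw)
try bump: (RETURN, bump) → (IDLE, spin_ccw)
try low_battery: (RETURN, low_battery) → (RETURN, motors_off)  ← matches
try target_seen: (RETURN, target_seen) → (IDLE, lamp_flash)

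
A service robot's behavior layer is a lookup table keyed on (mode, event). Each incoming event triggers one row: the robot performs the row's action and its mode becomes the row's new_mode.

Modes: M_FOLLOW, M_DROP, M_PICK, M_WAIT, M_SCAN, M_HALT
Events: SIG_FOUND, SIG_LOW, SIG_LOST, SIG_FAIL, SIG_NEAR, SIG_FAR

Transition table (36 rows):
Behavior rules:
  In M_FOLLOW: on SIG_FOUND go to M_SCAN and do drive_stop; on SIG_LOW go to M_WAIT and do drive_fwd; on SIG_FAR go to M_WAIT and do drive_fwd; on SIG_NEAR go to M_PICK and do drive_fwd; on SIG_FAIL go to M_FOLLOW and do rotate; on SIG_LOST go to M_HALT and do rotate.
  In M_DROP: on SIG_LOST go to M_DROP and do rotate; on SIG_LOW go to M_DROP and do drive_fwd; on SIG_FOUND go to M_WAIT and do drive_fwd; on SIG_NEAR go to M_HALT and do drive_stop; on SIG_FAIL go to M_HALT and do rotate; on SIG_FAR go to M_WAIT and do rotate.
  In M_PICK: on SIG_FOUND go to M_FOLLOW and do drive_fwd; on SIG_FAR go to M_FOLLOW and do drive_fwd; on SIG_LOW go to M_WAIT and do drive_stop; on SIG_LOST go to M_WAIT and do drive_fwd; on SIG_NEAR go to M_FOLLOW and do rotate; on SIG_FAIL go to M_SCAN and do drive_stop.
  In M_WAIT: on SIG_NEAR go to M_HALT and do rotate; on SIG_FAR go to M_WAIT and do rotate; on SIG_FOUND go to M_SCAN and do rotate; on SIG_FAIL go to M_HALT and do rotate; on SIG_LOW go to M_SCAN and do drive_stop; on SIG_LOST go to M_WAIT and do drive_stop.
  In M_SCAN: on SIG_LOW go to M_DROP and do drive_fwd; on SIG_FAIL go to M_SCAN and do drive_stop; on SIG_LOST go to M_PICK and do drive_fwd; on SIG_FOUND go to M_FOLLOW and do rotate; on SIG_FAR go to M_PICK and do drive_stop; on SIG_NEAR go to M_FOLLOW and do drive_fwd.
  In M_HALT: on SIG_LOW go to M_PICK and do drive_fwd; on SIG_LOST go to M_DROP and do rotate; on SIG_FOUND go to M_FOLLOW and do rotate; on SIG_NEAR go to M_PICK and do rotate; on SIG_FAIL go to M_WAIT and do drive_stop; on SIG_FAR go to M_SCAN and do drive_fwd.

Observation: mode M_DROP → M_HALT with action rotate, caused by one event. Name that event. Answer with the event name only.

SIG_FAIL

try SIG_FOUND: (M_DROP, SIG_FOUND) → (M_WAIT, drive_fwd)
try SIG_LOW: (M_DROP, SIG_LOW) → (M_DROP, drive_fwd)
try SIG_LOST: (M_DROP, SIG_LOST) → (M_DROP, rotate)
try SIG_FAIL: (M_DROP, SIG_FAIL) → (M_HALT, rotate)  ← matches
try SIG_NEAR: (M_DROP, SIG_NEAR) → (M_HALT, drive_stop)
try SIG_FAR: (M_DROP, SIG_FAR) → (M_WAIT, rotate)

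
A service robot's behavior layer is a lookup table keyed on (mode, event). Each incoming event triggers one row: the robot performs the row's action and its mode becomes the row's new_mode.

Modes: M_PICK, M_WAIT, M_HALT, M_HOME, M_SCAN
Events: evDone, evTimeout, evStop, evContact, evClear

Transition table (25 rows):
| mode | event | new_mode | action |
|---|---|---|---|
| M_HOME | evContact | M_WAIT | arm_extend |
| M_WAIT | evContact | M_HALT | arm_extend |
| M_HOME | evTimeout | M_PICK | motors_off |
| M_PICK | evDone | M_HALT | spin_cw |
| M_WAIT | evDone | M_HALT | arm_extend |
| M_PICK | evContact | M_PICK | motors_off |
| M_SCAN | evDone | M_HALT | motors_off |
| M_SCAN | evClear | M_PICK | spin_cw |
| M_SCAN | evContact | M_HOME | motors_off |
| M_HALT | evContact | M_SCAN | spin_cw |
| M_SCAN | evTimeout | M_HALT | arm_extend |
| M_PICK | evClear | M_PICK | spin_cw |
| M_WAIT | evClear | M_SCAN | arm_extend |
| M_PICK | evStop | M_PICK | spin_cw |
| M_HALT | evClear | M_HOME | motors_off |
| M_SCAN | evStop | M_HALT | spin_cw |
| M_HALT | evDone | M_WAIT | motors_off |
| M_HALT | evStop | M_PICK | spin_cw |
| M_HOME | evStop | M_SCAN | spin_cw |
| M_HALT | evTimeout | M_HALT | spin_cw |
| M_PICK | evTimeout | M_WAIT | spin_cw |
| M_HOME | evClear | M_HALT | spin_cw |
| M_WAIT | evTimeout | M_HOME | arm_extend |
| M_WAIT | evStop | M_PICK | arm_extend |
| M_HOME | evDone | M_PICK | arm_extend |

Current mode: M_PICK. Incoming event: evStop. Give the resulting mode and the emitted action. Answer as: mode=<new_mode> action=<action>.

mode=M_PICK action=spin_cw

current mode = M_PICK; filter table to that mode:
  (M_PICK, evDone) → (M_HALT, spin_cw)
  (M_PICK, evContact) → (M_PICK, motors_off)
  (M_PICK, evClear) → (M_PICK, spin_cw)
  (M_PICK, evStop) → (M_PICK, spin_cw)  ← event matches
  (M_PICK, evTimeout) → (M_WAIT, spin_cw)
event = evStop selects (M_PICK, spin_cw)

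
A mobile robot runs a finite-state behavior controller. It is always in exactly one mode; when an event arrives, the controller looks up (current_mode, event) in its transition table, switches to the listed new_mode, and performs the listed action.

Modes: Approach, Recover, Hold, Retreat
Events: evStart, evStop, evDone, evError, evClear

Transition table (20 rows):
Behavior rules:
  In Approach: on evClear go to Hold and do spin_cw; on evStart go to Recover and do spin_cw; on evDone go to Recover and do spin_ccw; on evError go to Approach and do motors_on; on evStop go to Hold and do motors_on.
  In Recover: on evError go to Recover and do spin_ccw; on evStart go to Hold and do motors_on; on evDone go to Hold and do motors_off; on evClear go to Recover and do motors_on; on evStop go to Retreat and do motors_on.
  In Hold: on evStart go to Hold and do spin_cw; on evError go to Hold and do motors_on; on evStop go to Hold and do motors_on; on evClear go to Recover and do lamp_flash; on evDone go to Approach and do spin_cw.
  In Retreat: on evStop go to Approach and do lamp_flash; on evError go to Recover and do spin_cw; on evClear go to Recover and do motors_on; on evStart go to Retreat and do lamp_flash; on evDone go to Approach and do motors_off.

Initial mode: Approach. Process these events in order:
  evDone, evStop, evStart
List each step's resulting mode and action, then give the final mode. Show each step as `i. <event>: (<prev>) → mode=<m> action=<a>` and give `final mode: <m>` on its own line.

1. evDone: (Approach) → mode=Recover action=spin_ccw
2. evStop: (Recover) → mode=Retreat action=motors_on
3. evStart: (Retreat) → mode=Retreat action=lamp_flash

final mode: Retreat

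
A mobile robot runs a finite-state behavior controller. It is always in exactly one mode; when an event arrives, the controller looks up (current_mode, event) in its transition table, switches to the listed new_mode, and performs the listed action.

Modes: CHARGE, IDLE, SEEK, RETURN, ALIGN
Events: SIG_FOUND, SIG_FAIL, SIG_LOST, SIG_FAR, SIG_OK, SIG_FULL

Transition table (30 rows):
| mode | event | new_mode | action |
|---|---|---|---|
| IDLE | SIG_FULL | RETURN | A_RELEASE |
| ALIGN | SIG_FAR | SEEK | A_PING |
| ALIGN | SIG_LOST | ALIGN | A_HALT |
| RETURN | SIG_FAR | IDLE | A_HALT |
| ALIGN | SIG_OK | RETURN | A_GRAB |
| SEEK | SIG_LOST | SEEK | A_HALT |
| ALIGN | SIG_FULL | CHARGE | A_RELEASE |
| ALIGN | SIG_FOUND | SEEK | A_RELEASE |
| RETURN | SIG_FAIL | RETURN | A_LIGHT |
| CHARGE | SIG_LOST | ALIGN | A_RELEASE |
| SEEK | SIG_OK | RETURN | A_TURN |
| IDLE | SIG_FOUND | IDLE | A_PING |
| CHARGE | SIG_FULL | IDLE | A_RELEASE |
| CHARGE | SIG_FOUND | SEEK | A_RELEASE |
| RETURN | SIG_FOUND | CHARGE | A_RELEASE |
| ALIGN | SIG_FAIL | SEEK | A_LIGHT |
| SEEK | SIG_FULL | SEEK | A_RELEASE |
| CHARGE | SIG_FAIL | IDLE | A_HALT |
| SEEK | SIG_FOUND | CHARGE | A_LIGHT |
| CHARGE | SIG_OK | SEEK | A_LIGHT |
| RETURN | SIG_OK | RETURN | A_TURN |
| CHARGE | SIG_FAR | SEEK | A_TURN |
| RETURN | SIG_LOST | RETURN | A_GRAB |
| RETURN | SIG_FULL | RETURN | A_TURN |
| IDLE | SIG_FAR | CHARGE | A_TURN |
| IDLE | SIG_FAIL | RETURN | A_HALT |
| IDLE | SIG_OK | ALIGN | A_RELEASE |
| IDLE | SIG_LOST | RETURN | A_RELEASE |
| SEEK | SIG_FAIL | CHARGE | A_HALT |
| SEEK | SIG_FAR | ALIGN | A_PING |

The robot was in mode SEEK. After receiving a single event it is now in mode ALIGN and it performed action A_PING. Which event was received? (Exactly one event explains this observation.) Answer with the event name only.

SIG_FAR

try SIG_FOUND: (SEEK, SIG_FOUND) → (CHARGE, A_LIGHT)
try SIG_FAIL: (SEEK, SIG_FAIL) → (CHARGE, A_HALT)
try SIG_LOST: (SEEK, SIG_LOST) → (SEEK, A_HALT)
try SIG_FAR: (SEEK, SIG_FAR) → (ALIGN, A_PING)  ← matches
try SIG_OK: (SEEK, SIG_OK) → (RETURN, A_TURN)
try SIG_FULL: (SEEK, SIG_FULL) → (SEEK, A_RELEASE)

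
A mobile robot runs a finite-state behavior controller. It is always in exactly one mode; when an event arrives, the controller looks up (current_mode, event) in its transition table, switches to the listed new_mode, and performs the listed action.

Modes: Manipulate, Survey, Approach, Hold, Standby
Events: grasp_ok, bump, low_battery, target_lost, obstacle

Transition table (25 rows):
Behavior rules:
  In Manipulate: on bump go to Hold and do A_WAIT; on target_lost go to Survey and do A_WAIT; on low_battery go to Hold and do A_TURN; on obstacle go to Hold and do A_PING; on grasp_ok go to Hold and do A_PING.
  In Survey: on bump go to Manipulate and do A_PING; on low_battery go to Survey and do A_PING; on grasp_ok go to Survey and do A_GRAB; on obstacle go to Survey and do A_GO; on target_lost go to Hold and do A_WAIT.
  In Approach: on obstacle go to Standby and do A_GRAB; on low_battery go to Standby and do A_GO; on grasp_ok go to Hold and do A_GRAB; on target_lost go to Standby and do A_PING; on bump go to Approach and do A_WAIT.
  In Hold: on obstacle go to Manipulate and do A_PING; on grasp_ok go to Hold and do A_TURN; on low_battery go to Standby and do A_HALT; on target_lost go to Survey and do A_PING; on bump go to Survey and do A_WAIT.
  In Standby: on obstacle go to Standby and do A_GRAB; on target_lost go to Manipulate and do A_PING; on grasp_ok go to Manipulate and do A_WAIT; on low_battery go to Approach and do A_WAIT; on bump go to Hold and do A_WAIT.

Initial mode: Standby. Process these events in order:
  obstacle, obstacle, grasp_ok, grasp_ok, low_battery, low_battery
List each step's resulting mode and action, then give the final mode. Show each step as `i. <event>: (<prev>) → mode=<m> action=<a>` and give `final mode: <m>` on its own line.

final mode: Approach

1. obstacle: (Standby) → mode=Standby action=A_GRAB
2. obstacle: (Standby) → mode=Standby action=A_GRAB
3. grasp_ok: (Standby) → mode=Manipulate action=A_WAIT
4. grasp_ok: (Manipulate) → mode=Hold action=A_PING
5. low_battery: (Hold) → mode=Standby action=A_HALT
6. low_battery: (Standby) → mode=Approach action=A_WAIT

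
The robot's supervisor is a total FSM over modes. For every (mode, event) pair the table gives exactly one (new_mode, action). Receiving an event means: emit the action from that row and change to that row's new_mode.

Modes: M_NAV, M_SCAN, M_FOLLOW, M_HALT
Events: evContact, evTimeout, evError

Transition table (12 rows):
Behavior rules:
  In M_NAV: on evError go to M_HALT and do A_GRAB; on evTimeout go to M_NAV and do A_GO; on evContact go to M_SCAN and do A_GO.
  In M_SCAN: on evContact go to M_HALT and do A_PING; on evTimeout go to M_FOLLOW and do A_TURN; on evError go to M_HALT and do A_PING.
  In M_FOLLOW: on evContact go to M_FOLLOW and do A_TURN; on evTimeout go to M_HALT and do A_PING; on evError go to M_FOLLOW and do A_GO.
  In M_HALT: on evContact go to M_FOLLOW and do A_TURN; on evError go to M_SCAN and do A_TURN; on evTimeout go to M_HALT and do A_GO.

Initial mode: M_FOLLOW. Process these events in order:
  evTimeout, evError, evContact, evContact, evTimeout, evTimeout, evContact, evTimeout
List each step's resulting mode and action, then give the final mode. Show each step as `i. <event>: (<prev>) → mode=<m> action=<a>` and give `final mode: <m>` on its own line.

1. evTimeout: (M_FOLLOW) → mode=M_HALT action=A_PING
2. evError: (M_HALT) → mode=M_SCAN action=A_TURN
3. evContact: (M_SCAN) → mode=M_HALT action=A_PING
4. evContact: (M_HALT) → mode=M_FOLLOW action=A_TURN
5. evTimeout: (M_FOLLOW) → mode=M_HALT action=A_PING
6. evTimeout: (M_HALT) → mode=M_HALT action=A_GO
7. evContact: (M_HALT) → mode=M_FOLLOW action=A_TURN
8. evTimeout: (M_FOLLOW) → mode=M_HALT action=A_PING

final mode: M_HALT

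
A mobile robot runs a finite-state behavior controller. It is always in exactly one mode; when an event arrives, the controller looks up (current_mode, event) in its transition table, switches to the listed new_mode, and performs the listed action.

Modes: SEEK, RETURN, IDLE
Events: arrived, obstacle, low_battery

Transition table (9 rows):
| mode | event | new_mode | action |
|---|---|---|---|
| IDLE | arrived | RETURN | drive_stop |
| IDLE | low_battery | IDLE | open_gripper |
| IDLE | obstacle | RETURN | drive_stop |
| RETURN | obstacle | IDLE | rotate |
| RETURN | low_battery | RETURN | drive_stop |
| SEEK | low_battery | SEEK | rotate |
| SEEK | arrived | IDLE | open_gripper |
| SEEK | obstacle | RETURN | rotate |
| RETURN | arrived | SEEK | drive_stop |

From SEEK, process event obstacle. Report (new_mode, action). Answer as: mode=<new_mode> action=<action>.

mode=RETURN action=rotate

current mode = SEEK; filter table to that mode:
  (SEEK, low_battery) → (SEEK, rotate)
  (SEEK, arrived) → (IDLE, open_gripper)
  (SEEK, obstacle) → (RETURN, rotate)  ← event matches
event = obstacle selects (RETURN, rotate)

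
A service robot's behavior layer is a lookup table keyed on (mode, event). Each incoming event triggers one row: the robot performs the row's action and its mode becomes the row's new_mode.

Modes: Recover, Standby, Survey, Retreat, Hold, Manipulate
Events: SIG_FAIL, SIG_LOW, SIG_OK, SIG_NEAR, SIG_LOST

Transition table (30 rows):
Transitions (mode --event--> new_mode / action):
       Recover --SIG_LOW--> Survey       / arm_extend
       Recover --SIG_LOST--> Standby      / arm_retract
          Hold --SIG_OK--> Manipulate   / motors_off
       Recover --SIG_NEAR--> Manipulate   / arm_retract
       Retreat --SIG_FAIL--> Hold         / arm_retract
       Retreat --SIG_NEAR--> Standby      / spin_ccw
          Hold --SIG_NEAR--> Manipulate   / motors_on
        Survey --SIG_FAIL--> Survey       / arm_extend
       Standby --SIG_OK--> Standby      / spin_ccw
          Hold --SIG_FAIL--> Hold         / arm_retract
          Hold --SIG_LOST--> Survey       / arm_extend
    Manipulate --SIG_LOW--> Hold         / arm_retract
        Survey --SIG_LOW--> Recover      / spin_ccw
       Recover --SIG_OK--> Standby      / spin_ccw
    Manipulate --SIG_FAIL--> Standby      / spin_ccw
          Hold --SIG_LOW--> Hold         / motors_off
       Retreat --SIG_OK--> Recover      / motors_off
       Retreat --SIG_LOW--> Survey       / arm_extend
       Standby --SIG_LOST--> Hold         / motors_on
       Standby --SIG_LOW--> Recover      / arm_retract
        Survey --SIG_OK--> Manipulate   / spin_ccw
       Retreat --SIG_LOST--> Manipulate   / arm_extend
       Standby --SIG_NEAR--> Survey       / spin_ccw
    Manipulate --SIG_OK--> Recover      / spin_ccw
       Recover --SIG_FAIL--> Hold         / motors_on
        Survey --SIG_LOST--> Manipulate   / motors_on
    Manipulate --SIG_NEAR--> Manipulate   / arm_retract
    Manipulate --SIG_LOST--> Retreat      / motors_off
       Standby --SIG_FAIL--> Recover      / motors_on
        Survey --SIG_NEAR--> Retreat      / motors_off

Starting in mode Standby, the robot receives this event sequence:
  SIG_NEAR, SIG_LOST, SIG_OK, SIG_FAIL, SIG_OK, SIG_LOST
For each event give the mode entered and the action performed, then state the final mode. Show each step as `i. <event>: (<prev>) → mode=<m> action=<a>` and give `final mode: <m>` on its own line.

final mode: Retreat

1. SIG_NEAR: (Standby) → mode=Survey action=spin_ccw
2. SIG_LOST: (Survey) → mode=Manipulate action=motors_on
3. SIG_OK: (Manipulate) → mode=Recover action=spin_ccw
4. SIG_FAIL: (Recover) → mode=Hold action=motors_on
5. SIG_OK: (Hold) → mode=Manipulate action=motors_off
6. SIG_LOST: (Manipulate) → mode=Retreat action=motors_off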